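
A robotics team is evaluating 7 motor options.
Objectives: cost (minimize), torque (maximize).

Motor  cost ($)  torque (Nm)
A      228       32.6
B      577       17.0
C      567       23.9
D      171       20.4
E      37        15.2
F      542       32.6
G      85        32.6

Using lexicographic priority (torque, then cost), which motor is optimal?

G

First maximize torque: best is 32.6, kept {A, F, G}.
Then minimize cost: best is 85, kept {G}.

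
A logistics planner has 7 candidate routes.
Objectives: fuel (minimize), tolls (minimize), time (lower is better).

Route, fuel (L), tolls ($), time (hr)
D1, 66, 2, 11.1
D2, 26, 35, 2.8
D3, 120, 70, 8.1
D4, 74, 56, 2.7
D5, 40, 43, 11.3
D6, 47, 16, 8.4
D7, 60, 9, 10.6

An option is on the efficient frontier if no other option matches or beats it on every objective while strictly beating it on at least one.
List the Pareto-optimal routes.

D1, D2, D4, D6, D7

D1: not dominated (best tolls).
D2: not dominated (best fuel).
D3: dominated by D2 (fuel 26≤120, tolls 35≤70, time 2.8≤8.1).
D4: not dominated (best time).
D5: dominated by D2 (fuel 26≤40, tolls 35≤43, time 2.8≤11.3).
D6: not dominated.
D7: not dominated.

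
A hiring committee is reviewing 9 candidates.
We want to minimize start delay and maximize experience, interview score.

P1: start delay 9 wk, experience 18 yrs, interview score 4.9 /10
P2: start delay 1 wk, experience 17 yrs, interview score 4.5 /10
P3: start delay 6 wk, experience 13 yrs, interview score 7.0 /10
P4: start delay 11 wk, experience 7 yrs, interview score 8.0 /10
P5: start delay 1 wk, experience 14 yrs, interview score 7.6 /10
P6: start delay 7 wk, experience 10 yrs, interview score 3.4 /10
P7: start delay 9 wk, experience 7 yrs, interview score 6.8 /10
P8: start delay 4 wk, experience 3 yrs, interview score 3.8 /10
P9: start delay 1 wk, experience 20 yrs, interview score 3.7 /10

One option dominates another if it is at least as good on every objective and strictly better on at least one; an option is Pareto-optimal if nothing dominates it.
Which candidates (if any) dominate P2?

none

P1: worse on start delay (9 vs 1).
P3: worse on start delay (6 vs 1).
P4: worse on start delay (11 vs 1).
P5: worse on experience (14 vs 17).
P6: worse on start delay (7 vs 1).
P7: worse on start delay (9 vs 1).
P8: worse on start delay (4 vs 1).
P9: worse on interview score (3.7 vs 4.5).
No option dominates P2.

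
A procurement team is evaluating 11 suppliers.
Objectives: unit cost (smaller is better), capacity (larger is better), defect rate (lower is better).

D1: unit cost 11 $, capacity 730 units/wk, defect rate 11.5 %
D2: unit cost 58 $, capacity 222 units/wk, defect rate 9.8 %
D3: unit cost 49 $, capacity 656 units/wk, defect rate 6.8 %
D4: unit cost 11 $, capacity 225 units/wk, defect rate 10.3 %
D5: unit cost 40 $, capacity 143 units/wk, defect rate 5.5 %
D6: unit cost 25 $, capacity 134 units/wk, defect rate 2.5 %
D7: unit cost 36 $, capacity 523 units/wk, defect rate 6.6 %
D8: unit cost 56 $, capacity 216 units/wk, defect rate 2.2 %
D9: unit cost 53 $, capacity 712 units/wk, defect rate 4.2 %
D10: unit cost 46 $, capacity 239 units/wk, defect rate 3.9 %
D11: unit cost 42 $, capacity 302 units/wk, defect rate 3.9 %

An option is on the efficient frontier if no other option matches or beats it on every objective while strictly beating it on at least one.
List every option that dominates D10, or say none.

D11

D11: unit cost 42≤46, capacity 302≥239, defect rate 3.9≤3.9 — dominates D10.
Others (D1, D2, D3, D4, D5, D6, D7, D8, D9) are each worse than D10 on at least one objective.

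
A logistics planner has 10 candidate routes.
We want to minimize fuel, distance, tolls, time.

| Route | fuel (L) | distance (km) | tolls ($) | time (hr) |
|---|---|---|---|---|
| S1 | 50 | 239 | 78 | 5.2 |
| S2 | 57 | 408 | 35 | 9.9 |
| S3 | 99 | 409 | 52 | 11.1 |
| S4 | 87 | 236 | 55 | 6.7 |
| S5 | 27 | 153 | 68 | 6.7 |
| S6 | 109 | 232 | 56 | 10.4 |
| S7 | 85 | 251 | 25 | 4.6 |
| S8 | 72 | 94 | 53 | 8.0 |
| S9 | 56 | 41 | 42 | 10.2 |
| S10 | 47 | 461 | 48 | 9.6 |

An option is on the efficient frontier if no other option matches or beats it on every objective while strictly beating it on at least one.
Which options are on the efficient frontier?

S1, S2, S4, S5, S7, S8, S9, S10

S1: not dominated.
S2: not dominated.
S3: dominated by S2 (fuel 57≤99, distance 408≤409, tolls 35≤52, time 9.9≤11.1).
S4: not dominated.
S5: not dominated (best fuel).
S6: dominated by S8 (fuel 72≤109, distance 94≤232, tolls 53≤56, time 8.0≤10.4).
S7: not dominated (best tolls).
S8: not dominated.
S9: not dominated (best distance).
S10: not dominated.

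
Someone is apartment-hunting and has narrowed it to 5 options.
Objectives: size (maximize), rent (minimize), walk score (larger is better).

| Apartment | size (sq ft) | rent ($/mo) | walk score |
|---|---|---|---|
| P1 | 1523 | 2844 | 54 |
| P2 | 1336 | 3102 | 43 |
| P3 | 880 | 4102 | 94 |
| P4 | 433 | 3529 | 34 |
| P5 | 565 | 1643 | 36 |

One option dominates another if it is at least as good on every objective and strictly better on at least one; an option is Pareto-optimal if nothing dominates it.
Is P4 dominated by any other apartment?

P1 vs P4: size 1523≥433, rent 2844≤3529, walk score 54≥34 — P1 is at least as good on every objective and strictly better on at least one, so P1 dominates P4.

Yes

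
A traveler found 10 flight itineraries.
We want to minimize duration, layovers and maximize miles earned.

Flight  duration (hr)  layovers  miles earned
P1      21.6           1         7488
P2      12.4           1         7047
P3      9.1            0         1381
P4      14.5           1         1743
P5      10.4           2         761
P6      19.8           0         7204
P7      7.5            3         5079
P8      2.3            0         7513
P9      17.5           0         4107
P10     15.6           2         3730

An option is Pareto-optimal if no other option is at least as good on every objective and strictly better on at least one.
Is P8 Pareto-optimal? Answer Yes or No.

Yes

P1: worse on duration (21.6 vs 2.3).
P2: worse on duration (12.4 vs 2.3).
P3: worse on duration (9.1 vs 2.3).
P4: worse on duration (14.5 vs 2.3).
P5: worse on duration (10.4 vs 2.3).
P6: worse on duration (19.8 vs 2.3).
P7: worse on duration (7.5 vs 2.3).
P9: worse on duration (17.5 vs 2.3).
P10: worse on duration (15.6 vs 2.3).
No option is at least as good as P8 on every objective and strictly better on one.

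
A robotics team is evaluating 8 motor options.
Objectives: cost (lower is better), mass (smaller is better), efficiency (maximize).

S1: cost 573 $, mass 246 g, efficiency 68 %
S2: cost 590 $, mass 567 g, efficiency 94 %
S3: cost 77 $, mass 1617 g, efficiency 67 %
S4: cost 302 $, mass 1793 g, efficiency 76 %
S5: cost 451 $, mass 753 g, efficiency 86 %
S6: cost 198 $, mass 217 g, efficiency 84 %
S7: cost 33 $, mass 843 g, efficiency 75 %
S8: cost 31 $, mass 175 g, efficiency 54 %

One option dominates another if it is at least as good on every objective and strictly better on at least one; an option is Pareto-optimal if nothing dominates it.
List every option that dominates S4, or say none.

S6: cost 198≤302, mass 217≤1793, efficiency 84≥76 — dominates S4.
Others (S1, S2, S3, S5, S7, S8) are each worse than S4 on at least one objective.

S6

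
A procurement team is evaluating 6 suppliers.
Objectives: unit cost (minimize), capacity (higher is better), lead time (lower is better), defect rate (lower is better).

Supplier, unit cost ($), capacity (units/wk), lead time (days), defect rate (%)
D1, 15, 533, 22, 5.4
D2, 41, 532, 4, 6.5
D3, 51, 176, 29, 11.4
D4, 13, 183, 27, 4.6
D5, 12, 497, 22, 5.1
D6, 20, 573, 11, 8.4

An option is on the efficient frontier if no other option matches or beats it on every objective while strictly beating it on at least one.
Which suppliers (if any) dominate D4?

D1: worse on unit cost (15 vs 13).
D2: worse on unit cost (41 vs 13).
D3: worse on unit cost (51 vs 13).
D5: worse on defect rate (5.1 vs 4.6).
D6: worse on unit cost (20 vs 13).
No option dominates D4.

none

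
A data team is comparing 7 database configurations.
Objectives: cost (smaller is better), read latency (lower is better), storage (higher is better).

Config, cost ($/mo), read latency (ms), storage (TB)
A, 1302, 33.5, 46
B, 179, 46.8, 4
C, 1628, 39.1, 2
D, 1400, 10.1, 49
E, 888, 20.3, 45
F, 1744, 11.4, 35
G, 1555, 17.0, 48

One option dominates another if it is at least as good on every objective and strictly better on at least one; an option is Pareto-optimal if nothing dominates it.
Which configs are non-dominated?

A: not dominated.
B: not dominated (best cost).
C: dominated by A (cost 1302≤1628, read latency 33.5≤39.1, storage 46≥2).
D: not dominated (best read latency).
E: not dominated.
F: dominated by D (cost 1400≤1744, read latency 10.1≤11.4, storage 49≥35).
G: dominated by D (cost 1400≤1555, read latency 10.1≤17.0, storage 49≥48).

A, B, D, E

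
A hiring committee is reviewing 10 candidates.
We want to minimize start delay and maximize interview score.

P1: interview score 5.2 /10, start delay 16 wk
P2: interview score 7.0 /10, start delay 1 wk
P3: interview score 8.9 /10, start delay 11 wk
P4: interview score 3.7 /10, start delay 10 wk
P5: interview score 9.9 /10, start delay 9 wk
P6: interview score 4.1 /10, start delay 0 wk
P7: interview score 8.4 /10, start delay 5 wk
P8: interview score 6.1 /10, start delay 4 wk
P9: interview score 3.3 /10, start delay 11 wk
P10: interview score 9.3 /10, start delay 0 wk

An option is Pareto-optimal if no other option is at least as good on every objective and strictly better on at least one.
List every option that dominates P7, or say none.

P10: interview score 9.3≥8.4, start delay 0≤5 — dominates P7.
Others (P1, P2, P3, P4, P5, P6, P8, P9) are each worse than P7 on at least one objective.

P10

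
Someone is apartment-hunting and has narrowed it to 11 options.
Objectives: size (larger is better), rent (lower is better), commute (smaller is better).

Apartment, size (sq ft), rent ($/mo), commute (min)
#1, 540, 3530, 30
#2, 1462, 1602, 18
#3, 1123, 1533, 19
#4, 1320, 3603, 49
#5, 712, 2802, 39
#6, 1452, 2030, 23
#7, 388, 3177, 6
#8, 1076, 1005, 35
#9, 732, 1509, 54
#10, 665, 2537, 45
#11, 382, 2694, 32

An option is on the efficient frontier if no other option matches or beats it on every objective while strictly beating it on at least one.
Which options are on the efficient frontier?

#2, #3, #7, #8

#1: dominated by #2 (size 1462≥540, rent 1602≤3530, commute 18≤30).
#2: not dominated (best size).
#3: not dominated.
#4: dominated by #2 (size 1462≥1320, rent 1602≤3603, commute 18≤49).
#5: dominated by #2 (size 1462≥712, rent 1602≤2802, commute 18≤39).
#6: dominated by #2 (size 1462≥1452, rent 1602≤2030, commute 18≤23).
#7: not dominated (best commute).
#8: not dominated (best rent).
#9: dominated by #8 (size 1076≥732, rent 1005≤1509, commute 35≤54).
#10: dominated by #2 (size 1462≥665, rent 1602≤2537, commute 18≤45).
#11: dominated by #2 (size 1462≥382, rent 1602≤2694, commute 18≤32).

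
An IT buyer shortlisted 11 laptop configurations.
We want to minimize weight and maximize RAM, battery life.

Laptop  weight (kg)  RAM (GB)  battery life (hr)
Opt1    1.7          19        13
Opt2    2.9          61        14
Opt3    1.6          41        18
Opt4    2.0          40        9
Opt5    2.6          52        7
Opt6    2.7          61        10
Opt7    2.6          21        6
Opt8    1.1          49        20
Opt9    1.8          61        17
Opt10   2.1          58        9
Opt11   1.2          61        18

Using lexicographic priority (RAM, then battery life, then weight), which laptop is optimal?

First maximize RAM: best is 61, kept {Opt2, Opt6, Opt9, Opt11}.
Then maximize battery life: best is 18, kept {Opt11}.

Opt11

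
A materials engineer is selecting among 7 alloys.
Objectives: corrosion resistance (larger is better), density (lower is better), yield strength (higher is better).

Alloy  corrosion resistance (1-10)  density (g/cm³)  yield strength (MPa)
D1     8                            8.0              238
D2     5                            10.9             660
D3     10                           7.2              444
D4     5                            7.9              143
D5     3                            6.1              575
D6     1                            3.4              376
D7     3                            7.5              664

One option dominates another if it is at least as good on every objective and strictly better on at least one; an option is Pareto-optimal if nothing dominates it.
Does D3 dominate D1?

Yes

D3 vs D1: corrosion resistance 10≥8, density 7.2≤8.0, yield strength 444≥238 — D3 is at least as good on every objective with at least one strict improvement.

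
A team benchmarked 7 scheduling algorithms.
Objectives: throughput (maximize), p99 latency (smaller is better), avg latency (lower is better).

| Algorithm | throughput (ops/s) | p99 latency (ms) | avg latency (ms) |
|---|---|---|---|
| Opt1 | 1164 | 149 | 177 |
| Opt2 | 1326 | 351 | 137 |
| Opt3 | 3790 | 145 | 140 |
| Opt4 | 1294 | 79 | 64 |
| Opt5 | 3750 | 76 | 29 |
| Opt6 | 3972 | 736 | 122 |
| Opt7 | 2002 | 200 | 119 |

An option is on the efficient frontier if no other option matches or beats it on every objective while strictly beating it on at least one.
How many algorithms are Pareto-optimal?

Opt1: dominated by Opt3 (throughput 3790≥1164, p99 latency 145≤149, avg latency 140≤177).
Opt2: dominated by Opt5 (throughput 3750≥1326, p99 latency 76≤351, avg latency 29≤137).
Opt3: not dominated.
Opt4: dominated by Opt5 (throughput 3750≥1294, p99 latency 76≤79, avg latency 29≤64).
Opt5: not dominated (best p99 latency).
Opt6: not dominated (best throughput).
Opt7: dominated by Opt5 (throughput 3750≥2002, p99 latency 76≤200, avg latency 29≤119).
Pareto-optimal: Opt3, Opt5, Opt6 → 3.

3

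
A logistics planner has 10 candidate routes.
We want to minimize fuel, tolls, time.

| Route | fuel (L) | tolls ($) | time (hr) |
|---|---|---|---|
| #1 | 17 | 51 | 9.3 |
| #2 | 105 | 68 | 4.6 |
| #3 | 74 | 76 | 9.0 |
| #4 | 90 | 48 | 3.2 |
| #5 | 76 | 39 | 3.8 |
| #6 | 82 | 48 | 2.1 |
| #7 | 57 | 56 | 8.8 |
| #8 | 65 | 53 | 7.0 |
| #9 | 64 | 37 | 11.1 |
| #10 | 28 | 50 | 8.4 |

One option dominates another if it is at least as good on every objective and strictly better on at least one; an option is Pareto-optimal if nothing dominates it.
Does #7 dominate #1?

#7 vs #1: #7 is worse on fuel (57 vs 17), so it does not dominate #1.

No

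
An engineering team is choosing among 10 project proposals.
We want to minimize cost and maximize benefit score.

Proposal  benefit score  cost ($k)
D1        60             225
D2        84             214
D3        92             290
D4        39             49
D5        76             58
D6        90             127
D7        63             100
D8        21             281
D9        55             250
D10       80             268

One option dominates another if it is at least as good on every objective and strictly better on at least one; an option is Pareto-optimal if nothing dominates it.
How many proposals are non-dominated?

4

D1: dominated by D2 (benefit score 84≥60, cost 214≤225).
D2: dominated by D6 (benefit score 90≥84, cost 127≤214).
D3: not dominated (best benefit score).
D4: not dominated (best cost).
D5: not dominated.
D6: not dominated.
D7: dominated by D5 (benefit score 76≥63, cost 58≤100).
D8: dominated by D1 (benefit score 60≥21, cost 225≤281).
D9: dominated by D1 (benefit score 60≥55, cost 225≤250).
D10: dominated by D2 (benefit score 84≥80, cost 214≤268).
Pareto-optimal: D3, D4, D5, D6 → 4.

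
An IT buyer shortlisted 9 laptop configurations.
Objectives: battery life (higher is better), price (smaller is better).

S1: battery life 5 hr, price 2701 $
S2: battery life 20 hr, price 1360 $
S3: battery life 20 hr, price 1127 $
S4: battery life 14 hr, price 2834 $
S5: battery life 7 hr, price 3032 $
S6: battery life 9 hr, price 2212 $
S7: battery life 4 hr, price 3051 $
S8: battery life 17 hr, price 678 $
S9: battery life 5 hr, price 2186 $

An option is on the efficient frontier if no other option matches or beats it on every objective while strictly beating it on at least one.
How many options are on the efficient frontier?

S1: dominated by S2 (battery life 20≥5, price 1360≤2701).
S2: dominated by S3 (battery life 20≥20, price 1127≤1360).
S3: not dominated.
S4: dominated by S2 (battery life 20≥14, price 1360≤2834).
S5: dominated by S2 (battery life 20≥7, price 1360≤3032).
S6: dominated by S2 (battery life 20≥9, price 1360≤2212).
S7: dominated by S1 (battery life 5≥4, price 2701≤3051).
S8: not dominated (best price).
S9: dominated by S2 (battery life 20≥5, price 1360≤2186).
Pareto-optimal: S3, S8 → 2.

2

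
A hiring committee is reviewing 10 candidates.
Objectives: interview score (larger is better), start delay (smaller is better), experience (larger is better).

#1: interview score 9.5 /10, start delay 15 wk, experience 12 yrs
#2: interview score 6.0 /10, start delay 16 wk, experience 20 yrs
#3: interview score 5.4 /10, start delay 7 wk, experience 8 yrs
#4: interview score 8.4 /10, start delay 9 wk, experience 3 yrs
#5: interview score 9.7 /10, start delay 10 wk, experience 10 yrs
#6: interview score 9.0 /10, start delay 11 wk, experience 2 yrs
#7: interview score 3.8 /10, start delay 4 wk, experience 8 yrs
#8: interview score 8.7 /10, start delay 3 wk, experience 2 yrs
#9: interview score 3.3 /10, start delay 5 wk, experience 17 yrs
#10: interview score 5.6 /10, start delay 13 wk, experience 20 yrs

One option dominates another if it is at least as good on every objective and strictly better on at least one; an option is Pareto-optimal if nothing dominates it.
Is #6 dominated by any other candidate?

Yes

#5 vs #6: interview score 9.7≥9.0, start delay 10≤11, experience 10≥2 — #5 is at least as good on every objective and strictly better on at least one, so #5 dominates #6.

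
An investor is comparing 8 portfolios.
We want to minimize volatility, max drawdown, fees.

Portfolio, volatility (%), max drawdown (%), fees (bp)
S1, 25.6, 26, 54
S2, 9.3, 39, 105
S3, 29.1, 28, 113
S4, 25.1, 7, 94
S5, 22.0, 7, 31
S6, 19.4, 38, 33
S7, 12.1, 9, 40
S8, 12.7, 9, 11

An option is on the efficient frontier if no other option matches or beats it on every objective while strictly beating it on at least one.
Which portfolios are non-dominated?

S1: dominated by S5 (volatility 22.0≤25.6, max drawdown 7≤26, fees 31≤54).
S2: not dominated (best volatility).
S3: dominated by S1 (volatility 25.6≤29.1, max drawdown 26≤28, fees 54≤113).
S4: dominated by S5 (volatility 22.0≤25.1, max drawdown 7≤7, fees 31≤94).
S5: not dominated.
S6: dominated by S8 (volatility 12.7≤19.4, max drawdown 9≤38, fees 11≤33).
S7: not dominated.
S8: not dominated (best fees).

S2, S5, S7, S8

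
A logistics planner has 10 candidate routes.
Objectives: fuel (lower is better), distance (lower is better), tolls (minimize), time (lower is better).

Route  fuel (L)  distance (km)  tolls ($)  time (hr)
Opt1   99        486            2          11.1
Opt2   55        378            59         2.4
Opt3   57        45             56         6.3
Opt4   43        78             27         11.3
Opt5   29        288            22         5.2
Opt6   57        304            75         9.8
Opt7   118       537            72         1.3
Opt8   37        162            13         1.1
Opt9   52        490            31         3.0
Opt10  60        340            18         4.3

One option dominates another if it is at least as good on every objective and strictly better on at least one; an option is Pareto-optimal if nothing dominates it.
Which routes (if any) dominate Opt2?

Opt8: fuel 37≤55, distance 162≤378, tolls 13≤59, time 1.1≤2.4 — dominates Opt2.
Others (Opt1, Opt3, Opt4, Opt5, Opt6, Opt7, Opt9, Opt10) are each worse than Opt2 on at least one objective.

Opt8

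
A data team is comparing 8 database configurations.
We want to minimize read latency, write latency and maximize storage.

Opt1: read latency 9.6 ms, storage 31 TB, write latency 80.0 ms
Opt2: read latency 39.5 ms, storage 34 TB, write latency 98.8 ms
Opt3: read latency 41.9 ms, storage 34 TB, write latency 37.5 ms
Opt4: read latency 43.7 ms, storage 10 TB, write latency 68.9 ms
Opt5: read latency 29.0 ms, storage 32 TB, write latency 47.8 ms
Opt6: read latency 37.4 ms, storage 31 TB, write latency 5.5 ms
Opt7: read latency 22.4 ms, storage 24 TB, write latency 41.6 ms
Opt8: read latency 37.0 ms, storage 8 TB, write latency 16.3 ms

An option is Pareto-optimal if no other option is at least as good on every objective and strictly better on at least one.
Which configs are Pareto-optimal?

Opt1: not dominated (best read latency).
Opt2: not dominated.
Opt3: not dominated.
Opt4: dominated by Opt3 (read latency 41.9≤43.7, storage 34≥10, write latency 37.5≤68.9).
Opt5: not dominated.
Opt6: not dominated (best write latency).
Opt7: not dominated.
Opt8: not dominated.

Opt1, Opt2, Opt3, Opt5, Opt6, Opt7, Opt8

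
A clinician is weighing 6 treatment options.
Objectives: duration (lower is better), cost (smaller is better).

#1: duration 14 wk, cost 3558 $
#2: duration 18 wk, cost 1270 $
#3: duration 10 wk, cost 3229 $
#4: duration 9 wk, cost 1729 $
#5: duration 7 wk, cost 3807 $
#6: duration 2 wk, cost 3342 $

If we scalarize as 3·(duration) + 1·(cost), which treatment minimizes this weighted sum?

#1: 3·14 + 1·3558 = 3600
#2: 3·18 + 1·1270 = 1324
#3: 3·10 + 1·3229 = 3259
#4: 3·9 + 1·1729 = 1756
#5: 3·7 + 1·3807 = 3828
#6: 3·2 + 1·3342 = 3348
Lowest: #2 at 1324.

#2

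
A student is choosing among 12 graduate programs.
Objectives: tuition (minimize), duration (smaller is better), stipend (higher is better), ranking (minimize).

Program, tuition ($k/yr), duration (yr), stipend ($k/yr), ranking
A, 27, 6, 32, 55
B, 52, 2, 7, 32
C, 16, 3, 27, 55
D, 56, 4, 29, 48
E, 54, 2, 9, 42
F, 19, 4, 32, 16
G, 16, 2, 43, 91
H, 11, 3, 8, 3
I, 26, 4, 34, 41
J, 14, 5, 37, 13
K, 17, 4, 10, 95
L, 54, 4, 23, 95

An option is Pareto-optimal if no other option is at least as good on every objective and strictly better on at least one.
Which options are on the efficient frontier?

B, C, E, F, G, H, I, J

A: dominated by F (tuition 19≤27, duration 4≤6, stipend 32≥32, ranking 16≤55).
B: not dominated.
C: not dominated.
D: dominated by F (tuition 19≤56, duration 4≤4, stipend 32≥29, ranking 16≤48).
E: not dominated.
F: not dominated.
G: not dominated (best stipend).
H: not dominated (best tuition).
I: not dominated.
J: not dominated.
K: dominated by C (tuition 16≤17, duration 3≤4, stipend 27≥10, ranking 55≤95).
L: dominated by C (tuition 16≤54, duration 3≤4, stipend 27≥23, ranking 55≤95).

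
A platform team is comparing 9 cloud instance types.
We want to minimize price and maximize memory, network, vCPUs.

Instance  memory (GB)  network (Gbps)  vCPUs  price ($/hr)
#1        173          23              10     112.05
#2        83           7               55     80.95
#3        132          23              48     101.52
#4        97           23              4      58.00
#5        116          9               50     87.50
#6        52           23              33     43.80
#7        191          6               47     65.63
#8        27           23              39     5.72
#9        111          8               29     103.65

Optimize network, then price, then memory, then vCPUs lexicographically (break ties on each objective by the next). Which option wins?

#8

First maximize network: best is 23, kept {#1, #3, #4, #6, #8}.
Then minimize price: best is 5.72, kept {#8}.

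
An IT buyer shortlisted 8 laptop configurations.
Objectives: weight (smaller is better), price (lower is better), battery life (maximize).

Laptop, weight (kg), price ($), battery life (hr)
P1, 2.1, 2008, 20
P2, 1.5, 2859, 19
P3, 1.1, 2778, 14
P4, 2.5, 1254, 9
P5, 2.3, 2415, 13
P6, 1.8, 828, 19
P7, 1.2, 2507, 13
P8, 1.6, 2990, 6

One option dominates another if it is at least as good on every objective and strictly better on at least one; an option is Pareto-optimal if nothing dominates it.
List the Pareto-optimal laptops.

P1: not dominated (best battery life).
P2: not dominated.
P3: not dominated (best weight).
P4: dominated by P6 (weight 1.8≤2.5, price 828≤1254, battery life 19≥9).
P5: dominated by P1 (weight 2.1≤2.3, price 2008≤2415, battery life 20≥13).
P6: not dominated (best price).
P7: not dominated.
P8: dominated by P2 (weight 1.5≤1.6, price 2859≤2990, battery life 19≥6).

P1, P2, P3, P6, P7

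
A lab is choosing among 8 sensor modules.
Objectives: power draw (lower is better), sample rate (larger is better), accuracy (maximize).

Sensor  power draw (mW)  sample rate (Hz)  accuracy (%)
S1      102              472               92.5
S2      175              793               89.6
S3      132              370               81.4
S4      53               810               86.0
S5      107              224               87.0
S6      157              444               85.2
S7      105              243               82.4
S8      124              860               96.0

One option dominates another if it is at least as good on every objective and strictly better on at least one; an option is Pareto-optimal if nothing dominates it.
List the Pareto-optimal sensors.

S1, S4, S8

S1: not dominated.
S2: dominated by S8 (power draw 124≤175, sample rate 860≥793, accuracy 96.0≥89.6).
S3: dominated by S1 (power draw 102≤132, sample rate 472≥370, accuracy 92.5≥81.4).
S4: not dominated (best power draw).
S5: dominated by S1 (power draw 102≤107, sample rate 472≥224, accuracy 92.5≥87.0).
S6: dominated by S1 (power draw 102≤157, sample rate 472≥444, accuracy 92.5≥85.2).
S7: dominated by S1 (power draw 102≤105, sample rate 472≥243, accuracy 92.5≥82.4).
S8: not dominated (best sample rate).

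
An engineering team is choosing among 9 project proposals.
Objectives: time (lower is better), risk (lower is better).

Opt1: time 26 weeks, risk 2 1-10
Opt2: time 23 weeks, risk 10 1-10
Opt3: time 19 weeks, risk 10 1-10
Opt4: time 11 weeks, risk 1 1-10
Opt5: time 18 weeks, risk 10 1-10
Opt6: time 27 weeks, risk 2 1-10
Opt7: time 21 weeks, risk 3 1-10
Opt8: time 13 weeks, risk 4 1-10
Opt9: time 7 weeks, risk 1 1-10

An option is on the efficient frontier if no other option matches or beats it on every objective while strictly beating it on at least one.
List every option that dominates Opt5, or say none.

Opt4: time 11≤18, risk 1≤10 — dominates Opt5.
Opt8: time 13≤18, risk 4≤10 — dominates Opt5.
Opt9: time 7≤18, risk 1≤10 — dominates Opt5.
Others (Opt1, Opt2, Opt3, Opt6, Opt7) are each worse than Opt5 on at least one objective.

Opt4, Opt8, Opt9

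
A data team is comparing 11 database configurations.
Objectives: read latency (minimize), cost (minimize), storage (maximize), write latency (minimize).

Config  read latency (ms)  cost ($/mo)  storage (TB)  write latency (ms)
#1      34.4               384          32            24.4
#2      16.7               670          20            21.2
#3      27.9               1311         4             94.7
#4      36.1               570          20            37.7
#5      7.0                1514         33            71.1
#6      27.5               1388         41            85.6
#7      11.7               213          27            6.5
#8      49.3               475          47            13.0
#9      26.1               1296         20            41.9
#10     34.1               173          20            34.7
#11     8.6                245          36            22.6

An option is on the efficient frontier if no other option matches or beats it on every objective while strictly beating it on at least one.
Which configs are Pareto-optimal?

#1: dominated by #11 (read latency 8.6≤34.4, cost 245≤384, storage 36≥32, write latency 22.6≤24.4).
#2: dominated by #7 (read latency 11.7≤16.7, cost 213≤670, storage 27≥20, write latency 6.5≤21.2).
#3: dominated by #2 (read latency 16.7≤27.9, cost 670≤1311, storage 20≥4, write latency 21.2≤94.7).
#4: dominated by #1 (read latency 34.4≤36.1, cost 384≤570, storage 32≥20, write latency 24.4≤37.7).
#5: not dominated (best read latency).
#6: not dominated.
#7: not dominated (best write latency).
#8: not dominated (best storage).
#9: dominated by #2 (read latency 16.7≤26.1, cost 670≤1296, storage 20≥20, write latency 21.2≤41.9).
#10: not dominated (best cost).
#11: not dominated.

#5, #6, #7, #8, #10, #11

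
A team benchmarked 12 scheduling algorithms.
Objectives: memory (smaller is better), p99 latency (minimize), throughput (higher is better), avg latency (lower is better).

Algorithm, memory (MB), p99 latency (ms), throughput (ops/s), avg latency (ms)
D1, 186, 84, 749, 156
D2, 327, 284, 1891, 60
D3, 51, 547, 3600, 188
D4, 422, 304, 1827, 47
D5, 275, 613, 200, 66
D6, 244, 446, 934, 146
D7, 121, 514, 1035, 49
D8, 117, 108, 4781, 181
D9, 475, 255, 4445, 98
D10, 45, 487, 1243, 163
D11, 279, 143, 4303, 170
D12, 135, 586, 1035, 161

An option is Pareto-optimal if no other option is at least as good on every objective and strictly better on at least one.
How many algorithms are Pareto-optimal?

10

D1: not dominated (best p99 latency).
D2: not dominated.
D3: not dominated.
D4: not dominated (best avg latency).
D5: dominated by D7 (memory 121≤275, p99 latency 514≤613, throughput 1035≥200, avg latency 49≤66).
D6: not dominated.
D7: not dominated.
D8: not dominated (best throughput).
D9: not dominated.
D10: not dominated (best memory).
D11: not dominated.
D12: dominated by D7 (memory 121≤135, p99 latency 514≤586, throughput 1035≥1035, avg latency 49≤161).
Pareto-optimal: D1, D2, D3, D4, D6, D7, D8, D9, D10, D11 → 10.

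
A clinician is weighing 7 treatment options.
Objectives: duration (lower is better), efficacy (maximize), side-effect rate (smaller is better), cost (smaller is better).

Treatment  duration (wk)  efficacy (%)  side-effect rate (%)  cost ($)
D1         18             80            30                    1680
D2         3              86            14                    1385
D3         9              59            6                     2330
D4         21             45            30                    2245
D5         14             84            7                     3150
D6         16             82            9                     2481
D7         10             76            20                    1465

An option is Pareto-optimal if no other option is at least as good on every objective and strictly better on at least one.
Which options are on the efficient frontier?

D1: dominated by D2 (duration 3≤18, efficacy 86≥80, side-effect rate 14≤30, cost 1385≤1680).
D2: not dominated (best duration).
D3: not dominated (best side-effect rate).
D4: dominated by D1 (duration 18≤21, efficacy 80≥45, side-effect rate 30≤30, cost 1680≤2245).
D5: not dominated.
D6: not dominated.
D7: dominated by D2 (duration 3≤10, efficacy 86≥76, side-effect rate 14≤20, cost 1385≤1465).

D2, D3, D5, D6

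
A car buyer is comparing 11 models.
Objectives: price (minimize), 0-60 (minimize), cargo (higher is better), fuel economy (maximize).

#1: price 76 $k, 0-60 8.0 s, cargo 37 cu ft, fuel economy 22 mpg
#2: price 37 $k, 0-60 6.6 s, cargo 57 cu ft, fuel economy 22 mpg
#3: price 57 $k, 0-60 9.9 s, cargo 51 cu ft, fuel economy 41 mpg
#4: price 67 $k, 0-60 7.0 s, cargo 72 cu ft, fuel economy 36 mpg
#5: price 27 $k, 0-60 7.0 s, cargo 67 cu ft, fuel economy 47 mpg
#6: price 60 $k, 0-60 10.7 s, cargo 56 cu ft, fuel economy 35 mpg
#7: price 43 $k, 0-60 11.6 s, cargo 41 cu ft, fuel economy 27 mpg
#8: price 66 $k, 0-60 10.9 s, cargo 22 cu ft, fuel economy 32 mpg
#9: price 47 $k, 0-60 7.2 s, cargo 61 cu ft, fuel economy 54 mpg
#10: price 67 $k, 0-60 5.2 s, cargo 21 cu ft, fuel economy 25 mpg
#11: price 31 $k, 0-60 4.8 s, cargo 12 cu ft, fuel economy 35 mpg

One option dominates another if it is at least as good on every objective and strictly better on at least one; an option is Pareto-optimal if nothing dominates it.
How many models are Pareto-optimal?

#1: dominated by #2 (price 37≤76, 0-60 6.6≤8.0, cargo 57≥37, fuel economy 22≥22).
#2: not dominated.
#3: dominated by #5 (price 27≤57, 0-60 7.0≤9.9, cargo 67≥51, fuel economy 47≥41).
#4: not dominated (best cargo).
#5: not dominated (best price).
#6: dominated by #5 (price 27≤60, 0-60 7.0≤10.7, cargo 67≥56, fuel economy 47≥35).
#7: dominated by #5 (price 27≤43, 0-60 7.0≤11.6, cargo 67≥41, fuel economy 47≥27).
#8: dominated by #3 (price 57≤66, 0-60 9.9≤10.9, cargo 51≥22, fuel economy 41≥32).
#9: not dominated (best fuel economy).
#10: not dominated.
#11: not dominated (best 0-60).
Pareto-optimal: #2, #4, #5, #9, #10, #11 → 6.

6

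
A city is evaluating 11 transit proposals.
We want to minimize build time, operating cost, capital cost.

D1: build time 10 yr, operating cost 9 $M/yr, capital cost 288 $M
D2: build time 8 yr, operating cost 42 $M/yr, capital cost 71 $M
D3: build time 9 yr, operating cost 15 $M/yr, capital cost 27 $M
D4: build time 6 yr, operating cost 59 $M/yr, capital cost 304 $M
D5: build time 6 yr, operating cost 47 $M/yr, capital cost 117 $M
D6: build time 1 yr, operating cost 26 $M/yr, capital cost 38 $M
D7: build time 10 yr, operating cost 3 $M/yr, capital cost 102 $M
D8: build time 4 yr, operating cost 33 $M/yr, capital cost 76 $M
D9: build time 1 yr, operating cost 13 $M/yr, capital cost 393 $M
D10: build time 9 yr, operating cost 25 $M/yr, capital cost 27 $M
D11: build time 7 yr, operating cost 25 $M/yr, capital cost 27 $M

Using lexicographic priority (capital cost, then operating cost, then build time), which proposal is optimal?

First minimize capital cost: best is 27, kept {D3, D10, D11}.
Then minimize operating cost: best is 15, kept {D3}.

D3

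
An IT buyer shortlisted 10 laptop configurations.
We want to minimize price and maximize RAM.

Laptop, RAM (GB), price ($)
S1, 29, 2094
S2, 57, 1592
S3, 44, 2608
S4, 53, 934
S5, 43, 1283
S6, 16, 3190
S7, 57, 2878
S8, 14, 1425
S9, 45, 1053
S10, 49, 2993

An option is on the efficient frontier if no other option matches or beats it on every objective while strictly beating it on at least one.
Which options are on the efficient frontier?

S2, S4

S1: dominated by S2 (RAM 57≥29, price 1592≤2094).
S2: not dominated.
S3: dominated by S2 (RAM 57≥44, price 1592≤2608).
S4: not dominated (best price).
S5: dominated by S4 (RAM 53≥43, price 934≤1283).
S6: dominated by S1 (RAM 29≥16, price 2094≤3190).
S7: dominated by S2 (RAM 57≥57, price 1592≤2878).
S8: dominated by S4 (RAM 53≥14, price 934≤1425).
S9: dominated by S4 (RAM 53≥45, price 934≤1053).
S10: dominated by S2 (RAM 57≥49, price 1592≤2993).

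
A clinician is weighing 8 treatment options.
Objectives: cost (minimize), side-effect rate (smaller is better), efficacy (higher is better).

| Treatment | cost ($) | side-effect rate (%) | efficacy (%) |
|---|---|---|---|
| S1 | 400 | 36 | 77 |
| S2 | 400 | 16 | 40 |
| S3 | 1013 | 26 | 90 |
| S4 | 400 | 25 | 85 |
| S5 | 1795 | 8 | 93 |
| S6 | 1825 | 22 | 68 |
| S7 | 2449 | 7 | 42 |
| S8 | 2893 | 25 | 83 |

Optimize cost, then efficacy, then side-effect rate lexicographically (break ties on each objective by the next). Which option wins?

First minimize cost: best is 400, kept {S1, S2, S4}.
Then maximize efficacy: best is 85, kept {S4}.

S4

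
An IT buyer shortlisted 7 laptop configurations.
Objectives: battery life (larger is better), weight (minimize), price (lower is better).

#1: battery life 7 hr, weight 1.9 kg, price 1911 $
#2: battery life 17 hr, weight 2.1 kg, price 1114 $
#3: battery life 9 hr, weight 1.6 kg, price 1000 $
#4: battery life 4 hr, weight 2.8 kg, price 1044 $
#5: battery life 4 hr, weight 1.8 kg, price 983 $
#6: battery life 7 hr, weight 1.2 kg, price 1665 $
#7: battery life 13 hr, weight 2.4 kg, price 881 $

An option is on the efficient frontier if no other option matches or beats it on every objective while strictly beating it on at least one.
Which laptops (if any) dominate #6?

#1: worse on weight (1.9 vs 1.2).
#2: worse on weight (2.1 vs 1.2).
#3: worse on weight (1.6 vs 1.2).
#4: worse on battery life (4 vs 7).
#5: worse on battery life (4 vs 7).
#7: worse on weight (2.4 vs 1.2).
No option dominates #6.

none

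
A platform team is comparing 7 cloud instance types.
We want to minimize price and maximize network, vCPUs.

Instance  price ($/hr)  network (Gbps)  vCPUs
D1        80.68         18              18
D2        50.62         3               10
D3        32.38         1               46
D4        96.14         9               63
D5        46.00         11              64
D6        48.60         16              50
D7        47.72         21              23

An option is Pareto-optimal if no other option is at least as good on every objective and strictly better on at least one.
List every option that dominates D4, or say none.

D5: price 46.00≤96.14, network 11≥9, vCPUs 64≥63 — dominates D4.
Others (D1, D2, D3, D6, D7) are each worse than D4 on at least one objective.

D5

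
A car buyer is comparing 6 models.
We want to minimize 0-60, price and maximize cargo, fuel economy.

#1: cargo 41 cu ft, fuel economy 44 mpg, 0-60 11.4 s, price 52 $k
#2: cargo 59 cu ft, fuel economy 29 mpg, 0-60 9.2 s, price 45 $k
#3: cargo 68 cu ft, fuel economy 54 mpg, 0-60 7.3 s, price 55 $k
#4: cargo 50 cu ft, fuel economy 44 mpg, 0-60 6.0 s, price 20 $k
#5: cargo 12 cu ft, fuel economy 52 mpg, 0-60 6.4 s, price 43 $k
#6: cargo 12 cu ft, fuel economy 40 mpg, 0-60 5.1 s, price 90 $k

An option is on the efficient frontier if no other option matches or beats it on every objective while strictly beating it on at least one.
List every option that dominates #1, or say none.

#4

#4: cargo 50≥41, fuel economy 44≥44, 0-60 6.0≤11.4, price 20≤52 — dominates #1.
Others (#2, #3, #5, #6) are each worse than #1 on at least one objective.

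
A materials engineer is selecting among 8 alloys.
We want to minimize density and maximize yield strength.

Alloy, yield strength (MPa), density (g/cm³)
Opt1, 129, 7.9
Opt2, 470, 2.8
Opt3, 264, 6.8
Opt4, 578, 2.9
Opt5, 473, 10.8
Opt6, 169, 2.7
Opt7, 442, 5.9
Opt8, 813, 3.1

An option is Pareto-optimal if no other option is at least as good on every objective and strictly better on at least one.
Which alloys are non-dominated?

Opt1: dominated by Opt2 (yield strength 470≥129, density 2.8≤7.9).
Opt2: not dominated.
Opt3: dominated by Opt2 (yield strength 470≥264, density 2.8≤6.8).
Opt4: not dominated.
Opt5: dominated by Opt4 (yield strength 578≥473, density 2.9≤10.8).
Opt6: not dominated (best density).
Opt7: dominated by Opt2 (yield strength 470≥442, density 2.8≤5.9).
Opt8: not dominated (best yield strength).

Opt2, Opt4, Opt6, Opt8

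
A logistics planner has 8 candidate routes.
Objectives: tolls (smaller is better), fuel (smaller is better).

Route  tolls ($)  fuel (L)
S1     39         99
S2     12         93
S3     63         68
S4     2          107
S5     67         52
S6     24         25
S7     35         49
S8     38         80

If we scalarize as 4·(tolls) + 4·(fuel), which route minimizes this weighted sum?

S1: 4·39 + 4·99 = 552
S2: 4·12 + 4·93 = 420
S3: 4·63 + 4·68 = 524
S4: 4·2 + 4·107 = 436
S5: 4·67 + 4·52 = 476
S6: 4·24 + 4·25 = 196
S7: 4·35 + 4·49 = 336
S8: 4·38 + 4·80 = 472
Lowest: S6 at 196.

S6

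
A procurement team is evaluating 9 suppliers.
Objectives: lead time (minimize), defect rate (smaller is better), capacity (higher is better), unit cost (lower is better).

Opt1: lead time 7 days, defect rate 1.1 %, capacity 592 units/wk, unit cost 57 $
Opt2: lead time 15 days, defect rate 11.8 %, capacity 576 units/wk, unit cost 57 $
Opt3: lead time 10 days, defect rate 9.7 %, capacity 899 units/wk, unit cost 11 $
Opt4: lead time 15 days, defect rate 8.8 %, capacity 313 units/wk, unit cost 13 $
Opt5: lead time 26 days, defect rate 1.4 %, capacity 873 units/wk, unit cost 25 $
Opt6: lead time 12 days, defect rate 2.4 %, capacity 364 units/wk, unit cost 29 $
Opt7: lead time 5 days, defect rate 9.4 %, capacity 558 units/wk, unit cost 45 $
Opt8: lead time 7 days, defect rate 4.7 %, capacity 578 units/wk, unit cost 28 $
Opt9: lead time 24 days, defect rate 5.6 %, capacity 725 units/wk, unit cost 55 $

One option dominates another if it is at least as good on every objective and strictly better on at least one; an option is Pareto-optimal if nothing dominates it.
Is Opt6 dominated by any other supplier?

No

Opt1: worse on unit cost (57 vs 29).
Opt2: worse on lead time (15 vs 12).
Opt3: worse on defect rate (9.7 vs 2.4).
Opt4: worse on lead time (15 vs 12).
Opt5: worse on lead time (26 vs 12).
Opt7: worse on defect rate (9.4 vs 2.4).
Opt8: worse on defect rate (4.7 vs 2.4).
Opt9: worse on lead time (24 vs 12).
No option is at least as good as Opt6 on every objective and strictly better on one.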